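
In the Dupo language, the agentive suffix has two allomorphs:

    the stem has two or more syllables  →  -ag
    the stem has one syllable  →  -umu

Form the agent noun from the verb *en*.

enumu

*en* (one syllable) → -umu → *enumu*.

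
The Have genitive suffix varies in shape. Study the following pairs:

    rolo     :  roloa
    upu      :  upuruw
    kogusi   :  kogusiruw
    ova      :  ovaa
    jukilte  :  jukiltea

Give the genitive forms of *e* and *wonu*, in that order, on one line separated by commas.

ea, wonuruw

The suffix is conditioned by the last vowel: -ruw when the last vowel of the stem is a high vowel (*upu*, *kogusi*); -a when the last vowel of the stem is a non-high vowel (*rolo*, *ova*, *jukilte*).
*e* — last vowel /e/ (a non-high vowel) → -a → *ea*.
The last vowel of *wonu* is /u/, which is a high vowel, so the suffix is -ruw, giving *wonuruw*.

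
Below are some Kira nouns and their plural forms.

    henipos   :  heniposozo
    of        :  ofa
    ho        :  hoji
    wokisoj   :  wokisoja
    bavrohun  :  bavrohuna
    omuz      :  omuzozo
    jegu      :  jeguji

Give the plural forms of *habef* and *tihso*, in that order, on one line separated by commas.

Looking at the final sound of each stem: -ozo when the stem ends in a sibilant (*henipos*, *omuz*); -a when the stem ends in a non-sibilant consonant (*of*, *wokisoj*, *bavrohun*); -ji when the stem ends in a vowel (*ho*, *jegu*).
*habef* — final sound /f/ (a non-sibilant consonant) → -a → *habefa*.
*tihso*: final sound = /o/, a vowel → -ji → *tihsoji*.

habefa, tihsoji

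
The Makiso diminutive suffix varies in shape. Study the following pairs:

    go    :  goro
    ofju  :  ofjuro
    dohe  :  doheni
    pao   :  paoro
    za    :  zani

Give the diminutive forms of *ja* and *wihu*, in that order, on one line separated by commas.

jani, wihuro

The alternation tracks the last vowel of the stem — -ro when the last vowel of the stem is a rounded vowel (*go*, *ofju*, *pao*); -ni when the last vowel of the stem is an unrounded vowel (*dohe*, *za*).
Since the last vowel of *ja* is /a/ (an unrounded vowel), it takes -ni, giving *jani*.
*wihu* — last vowel /u/ (a rounded vowel) → -ro → *wihuro*.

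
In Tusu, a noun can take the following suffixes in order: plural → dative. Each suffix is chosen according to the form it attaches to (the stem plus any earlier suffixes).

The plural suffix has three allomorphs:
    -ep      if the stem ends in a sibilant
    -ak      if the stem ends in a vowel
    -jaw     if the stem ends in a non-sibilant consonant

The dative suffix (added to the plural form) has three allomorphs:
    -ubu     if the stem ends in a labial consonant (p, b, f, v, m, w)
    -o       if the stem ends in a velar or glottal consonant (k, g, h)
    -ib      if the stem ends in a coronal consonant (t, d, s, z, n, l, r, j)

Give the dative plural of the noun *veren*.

The final sound of *veren* is /n/, which is a non-sibilant consonant, so the plural suffix is -jaw, giving *verenjaw*.
Since the final consonant of the plural form *verenjaw* is /w/ (labial), it takes -ubu, giving *verenjawubu*.

verenjawubu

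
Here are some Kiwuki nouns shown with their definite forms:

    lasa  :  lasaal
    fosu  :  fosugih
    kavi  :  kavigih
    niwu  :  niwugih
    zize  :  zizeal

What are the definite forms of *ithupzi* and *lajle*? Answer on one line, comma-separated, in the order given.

ithupzigih, lajleal

The alternation tracks the last vowel of the stem — -gih when the last vowel of the stem is a high vowel (*fosu*, *kavi*, *niwu*); -al when the last vowel of the stem is a non-high vowel (*lasa*, *zize*).
*ithupzi* — last vowel /i/ (a high vowel) → -gih → *ithupzigih*.
*lajle* — last vowel /e/ (a non-high vowel) → -al → *lajleal*.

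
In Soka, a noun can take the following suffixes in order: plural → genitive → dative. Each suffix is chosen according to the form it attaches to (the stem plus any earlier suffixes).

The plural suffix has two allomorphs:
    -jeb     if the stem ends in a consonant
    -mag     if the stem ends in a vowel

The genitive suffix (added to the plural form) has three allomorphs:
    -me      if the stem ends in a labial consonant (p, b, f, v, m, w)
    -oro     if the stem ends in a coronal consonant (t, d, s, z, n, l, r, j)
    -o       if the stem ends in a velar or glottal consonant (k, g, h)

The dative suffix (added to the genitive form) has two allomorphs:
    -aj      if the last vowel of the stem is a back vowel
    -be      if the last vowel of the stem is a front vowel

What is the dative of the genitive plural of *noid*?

noidjebmebe

*noid* — final sound /d/ (a consonant) → -jeb → *noidjeb*.
Since the final consonant of the plural form *noidjeb* is /b/ (labial), it takes -me, giving *noidjebme*.
The genitive form *noidjebme*: last vowel = /e/, a front vowel → -be → *noidjebmebe*.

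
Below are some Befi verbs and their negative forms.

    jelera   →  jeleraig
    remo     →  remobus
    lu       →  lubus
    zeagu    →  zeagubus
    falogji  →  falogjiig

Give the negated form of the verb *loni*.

The alternation tracks the last vowel of the stem — -bus when the last vowel of the stem is a rounded vowel (*remo*, *lu*, *zeagu*); -ig when the last vowel of the stem is an unrounded vowel (*jelera*, *falogji*).
Since the last vowel of *loni* is /i/ (an unrounded vowel), it takes -ig, giving *loniig*.

loniig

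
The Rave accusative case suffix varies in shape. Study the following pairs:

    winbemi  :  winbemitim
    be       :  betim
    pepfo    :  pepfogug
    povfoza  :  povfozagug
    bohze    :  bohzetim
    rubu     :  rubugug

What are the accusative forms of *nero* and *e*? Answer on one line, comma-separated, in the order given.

nerogug, etim

The alternation tracks the last vowel of the stem — -tim when the last vowel of the stem is a front vowel (*winbemi*, *be*, *bohze*); -gug when the last vowel of the stem is a back vowel (*pepfo*, *povfoza*, *rubu*).
The last vowel of *nero* is /o/, which is a back vowel, so the suffix is -gug, giving *nerogug*.
*e* — last vowel /e/ (a front vowel) → -tim → *etim*.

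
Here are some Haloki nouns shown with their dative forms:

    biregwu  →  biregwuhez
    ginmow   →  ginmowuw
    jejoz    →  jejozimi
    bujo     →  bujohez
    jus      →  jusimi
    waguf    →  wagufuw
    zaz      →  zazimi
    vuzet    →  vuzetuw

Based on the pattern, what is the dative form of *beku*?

bekuhez

The suffix is conditioned by the final sound: -imi when the stem ends in a sibilant (*jejoz*, *jus*, *zaz*); -uw when the stem ends in a non-sibilant consonant (*ginmow*, *waguf*, *vuzet*); -hez when the stem ends in a vowel (*biregwu*, *bujo*).
The final sound of *beku* is /u/, which is a vowel, so the suffix is -hez, giving *bekuhez*.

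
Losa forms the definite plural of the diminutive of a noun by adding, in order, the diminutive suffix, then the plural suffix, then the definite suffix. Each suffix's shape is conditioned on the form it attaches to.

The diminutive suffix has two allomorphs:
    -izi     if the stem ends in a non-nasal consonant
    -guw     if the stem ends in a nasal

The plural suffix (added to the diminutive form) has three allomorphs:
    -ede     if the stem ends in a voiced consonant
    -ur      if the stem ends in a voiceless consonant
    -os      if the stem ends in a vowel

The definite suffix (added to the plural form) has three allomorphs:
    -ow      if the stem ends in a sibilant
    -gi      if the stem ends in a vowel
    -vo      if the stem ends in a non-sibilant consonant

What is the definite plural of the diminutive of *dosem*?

*dosem* — final consonant /m/ (a nasal) → -guw → *dosemguw*.
Since the final sound of the diminutive form *dosemguw* is /w/ (a voiced consonant), it takes -ede, giving *dosemguwede*.
The final sound of the plural form *dosemguwede* is /e/, which is a vowel, so the definite suffix is -gi, giving *dosemguwedegi*.

dosemguwedegi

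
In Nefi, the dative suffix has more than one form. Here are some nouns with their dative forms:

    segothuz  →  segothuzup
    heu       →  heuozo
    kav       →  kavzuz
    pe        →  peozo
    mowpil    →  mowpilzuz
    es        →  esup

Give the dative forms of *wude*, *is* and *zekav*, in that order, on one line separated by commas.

The pattern is sibilance of the final sound: -up when the stem ends in a sibilant (*segothuz*, *es*); -zuz when the stem ends in a non-sibilant consonant (*kav*, *mowpil*); -ozo when the stem ends in a vowel (*heu*, *pe*).
Since the final sound of *wude* is /e/ (a vowel), it takes -ozo, giving *wudeozo*.
The final sound of *is* is /s/, which is a sibilant, so the suffix is -up, giving *isup*.
The final sound of *zekav* is /v/, which is a non-sibilant consonant, so the suffix is -zuz, giving *zekavzuz*.

wudeozo, isup, zekavzuz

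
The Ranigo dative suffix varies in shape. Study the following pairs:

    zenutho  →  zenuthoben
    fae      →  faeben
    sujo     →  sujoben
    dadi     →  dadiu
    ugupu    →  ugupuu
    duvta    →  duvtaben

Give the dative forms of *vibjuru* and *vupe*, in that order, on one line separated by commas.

vibjuruu, vupeben

The alternation tracks the last vowel of the stem — -u when the last vowel of the stem is a high vowel (*dadi*, *ugupu*); -ben when the last vowel of the stem is a non-high vowel (*zenutho*, *fae*, *sujo*, *duvta*).
*vibjuru*: last vowel = /u/, a high vowel → -u → *vibjuruu*.
Since the last vowel of *vupe* is /e/ (a non-high vowel), it takes -ben, giving *vupeben*.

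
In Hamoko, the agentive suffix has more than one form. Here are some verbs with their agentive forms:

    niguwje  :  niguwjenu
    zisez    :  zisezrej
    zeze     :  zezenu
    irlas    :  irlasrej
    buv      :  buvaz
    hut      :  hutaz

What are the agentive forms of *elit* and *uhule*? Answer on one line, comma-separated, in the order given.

elitaz, uhulenu

The alternation tracks the final sound of the stem — -rej when the stem ends in a sibilant (*zisez*, *irlas*); -az when the stem ends in a non-sibilant consonant (*buv*, *hut*); -nu when the stem ends in a vowel (*niguwje*, *zeze*).
*elit* — final sound /t/ (a non-sibilant consonant) → -az → *elitaz*.
Since the final sound of *uhule* is /e/ (a vowel), it takes -nu, giving *uhulenu*.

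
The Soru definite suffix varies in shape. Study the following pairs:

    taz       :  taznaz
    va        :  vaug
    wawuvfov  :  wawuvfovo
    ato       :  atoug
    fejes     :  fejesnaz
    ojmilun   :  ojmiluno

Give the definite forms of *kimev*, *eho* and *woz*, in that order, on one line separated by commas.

kimevo, ehoug, woznaz

The alternation tracks the final sound of the stem — -naz when the stem ends in a sibilant (*taz*, *fejes*); -o when the stem ends in a non-sibilant consonant (*wawuvfov*, *ojmilun*); -ug when the stem ends in a vowel (*va*, *ato*).
*kimev* — final sound /v/ (a non-sibilant consonant) → -o → *kimevo*.
*eho* — final sound /o/ (a vowel) → -ug → *ehoug*.
The final sound of *woz* is /z/, which is a sibilant, so the suffix is -naz, giving *woznaz*.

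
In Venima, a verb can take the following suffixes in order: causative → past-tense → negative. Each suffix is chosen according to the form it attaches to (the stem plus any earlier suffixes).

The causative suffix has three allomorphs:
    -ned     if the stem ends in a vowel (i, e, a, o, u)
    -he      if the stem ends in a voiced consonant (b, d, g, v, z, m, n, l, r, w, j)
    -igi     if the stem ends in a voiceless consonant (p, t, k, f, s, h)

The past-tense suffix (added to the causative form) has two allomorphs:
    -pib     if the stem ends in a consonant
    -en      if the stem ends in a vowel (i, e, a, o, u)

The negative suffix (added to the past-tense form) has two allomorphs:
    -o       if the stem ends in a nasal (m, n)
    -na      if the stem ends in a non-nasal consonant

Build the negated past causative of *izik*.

izikigieno

Since the final sound of *izik* is /k/ (a voiceless consonant), it takes -igi, giving *izikigi*.
The causative form *izikigi* — final sound /i/ (a vowel) → -en → *izikigien*.
The final consonant of the past-tense form *izikigien* is /n/, which is a nasal, so the negative suffix is -o, giving *izikigieno*.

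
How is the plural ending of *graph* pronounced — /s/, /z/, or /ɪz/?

/s/

The stem *graph* ends in a voiceless non-sibilant consonant.
The plural suffix surfaces as /ɪz/ after sibilants, /s/ after other voiceless consonants, and /z/ after other voiced sounds.
So the plural -s on *graph* is pronounced /s/.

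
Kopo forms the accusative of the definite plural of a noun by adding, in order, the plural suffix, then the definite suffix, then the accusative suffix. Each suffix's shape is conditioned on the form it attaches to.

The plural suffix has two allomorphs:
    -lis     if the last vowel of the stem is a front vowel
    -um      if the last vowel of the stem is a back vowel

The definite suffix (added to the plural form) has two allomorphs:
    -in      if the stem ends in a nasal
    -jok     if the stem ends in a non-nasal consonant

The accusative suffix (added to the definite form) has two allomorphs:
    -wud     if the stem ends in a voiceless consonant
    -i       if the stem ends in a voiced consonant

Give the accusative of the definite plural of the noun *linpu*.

The last vowel of *linpu* is /u/, which is a back vowel, so the plural suffix is -um, giving *linpuum*.
Since the final consonant of the plural form *linpuum* is /m/ (a nasal), it takes -in, giving *linpuumin*.
The definite form *linpuumin* — final consonant /n/ (voiced) → -i → *linpuumini*.

linpuumini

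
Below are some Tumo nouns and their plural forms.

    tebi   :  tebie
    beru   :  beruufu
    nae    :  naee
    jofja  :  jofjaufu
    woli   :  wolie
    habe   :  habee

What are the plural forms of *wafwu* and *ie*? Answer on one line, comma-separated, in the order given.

wafwuufu, iee

Looking at the last vowel of each stem: -e when the last vowel of the stem is a front vowel (*tebi*, *nae*, *woli*, *habe*); -ufu when the last vowel of the stem is a back vowel (*beru*, *jofja*).
*wafwu* — last vowel /u/ (a back vowel) → -ufu → *wafwuufu*.
The last vowel of *ie* is /e/, which is a front vowel, so the suffix is -e, giving *iee*.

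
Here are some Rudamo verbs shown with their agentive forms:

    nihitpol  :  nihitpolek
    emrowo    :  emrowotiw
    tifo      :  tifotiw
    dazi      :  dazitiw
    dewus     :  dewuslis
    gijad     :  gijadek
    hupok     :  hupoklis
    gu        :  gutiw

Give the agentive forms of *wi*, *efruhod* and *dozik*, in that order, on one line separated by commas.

The suffix is conditioned by the final sound: -lis when the stem ends in a voiceless consonant (*dewus*, *hupok*); -ek when the stem ends in a voiced consonant (*nihitpol*, *gijad*); -tiw when the stem ends in a vowel (*emrowo*, *tifo*, *dazi*, *gu*).
*wi*: final sound = /i/, a vowel → -tiw → *witiw*.
*efruhod* — final sound /d/ (a voiced consonant) → -ek → *efruhodek*.
*dozik*: final sound = /k/, a voiceless consonant → -lis → *doziklis*.

witiw, efruhodek, doziklis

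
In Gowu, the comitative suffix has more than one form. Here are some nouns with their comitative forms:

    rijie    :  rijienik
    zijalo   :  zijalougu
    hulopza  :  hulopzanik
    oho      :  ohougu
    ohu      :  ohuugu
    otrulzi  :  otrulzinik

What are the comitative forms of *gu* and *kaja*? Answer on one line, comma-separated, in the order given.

The pattern is rounding harmony: -ugu when the last vowel of the stem is a rounded vowel (*zijalo*, *oho*, *ohu*); -nik when the last vowel of the stem is an unrounded vowel (*rijie*, *hulopza*, *otrulzi*).
Since the last vowel of *gu* is /u/ (a rounded vowel), it takes -ugu, giving *guugu*.
Since the last vowel of *kaja* is /a/ (an unrounded vowel), it takes -nik, giving *kajanik*.

guugu, kajanik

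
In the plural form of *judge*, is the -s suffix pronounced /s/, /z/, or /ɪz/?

/ɪz/

The stem *judge* ends in a sibilant (/s, z, ʃ, ʒ, tʃ, dʒ/).
The plural suffix surfaces as /ɪz/ after sibilants, /s/ after other voiceless consonants, and /z/ after other voiced sounds.
So the plural -s on *judge* is pronounced /ɪz/.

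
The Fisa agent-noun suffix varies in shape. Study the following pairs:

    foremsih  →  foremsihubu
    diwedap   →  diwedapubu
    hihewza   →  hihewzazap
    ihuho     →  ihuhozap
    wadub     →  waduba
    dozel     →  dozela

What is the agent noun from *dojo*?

dojozap

Looking at the final sound of each stem: -ubu when the stem ends in a voiceless consonant (*foremsih*, *diwedap*); -a when the stem ends in a voiced consonant (*wadub*, *dozel*); -zap when the stem ends in a vowel (*hihewza*, *ihuho*).
*dojo* — final sound /o/ (a vowel) → -zap → *dojozap*.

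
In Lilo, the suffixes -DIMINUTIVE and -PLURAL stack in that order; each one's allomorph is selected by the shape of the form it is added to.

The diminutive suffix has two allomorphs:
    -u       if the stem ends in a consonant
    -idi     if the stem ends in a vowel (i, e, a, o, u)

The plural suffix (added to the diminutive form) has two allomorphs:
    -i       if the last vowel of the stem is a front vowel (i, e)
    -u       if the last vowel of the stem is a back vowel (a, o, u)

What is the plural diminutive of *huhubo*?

*huhubo*: final sound = /o/, a vowel → -idi → *huhuboidi*.
Since the last vowel of the diminutive form *huhuboidi* is /i/ (a front vowel), it takes -i, giving *huhuboidii*.

huhuboidii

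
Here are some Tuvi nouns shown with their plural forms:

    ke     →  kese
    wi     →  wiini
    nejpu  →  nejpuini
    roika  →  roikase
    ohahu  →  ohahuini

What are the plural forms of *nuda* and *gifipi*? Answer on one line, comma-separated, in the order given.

nudase, gifipiini

The pattern is height harmony: -ini when the last vowel of the stem is a high vowel (*wi*, *nejpu*, *ohahu*); -se when the last vowel of the stem is a non-high vowel (*ke*, *roika*).
*nuda*: last vowel = /a/, a non-high vowel → -se → *nudase*.
The last vowel of *gifipi* is /i/, which is a high vowel, so the suffix is -ini, giving *gifipiini*.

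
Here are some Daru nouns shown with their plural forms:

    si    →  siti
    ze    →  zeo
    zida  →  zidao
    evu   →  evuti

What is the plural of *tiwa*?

tiwao

The pattern is height harmony: -ti when the last vowel of the stem is a high vowel (*si*, *evu*); -o when the last vowel of the stem is a non-high vowel (*ze*, *zida*).
*tiwa* — last vowel /a/ (a non-high vowel) → -o → *tiwao*.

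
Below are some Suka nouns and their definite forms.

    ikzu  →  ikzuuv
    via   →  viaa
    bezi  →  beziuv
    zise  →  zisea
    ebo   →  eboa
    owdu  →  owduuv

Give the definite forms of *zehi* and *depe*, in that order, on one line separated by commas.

zehiuv, depea

The pattern is height harmony: -uv when the last vowel of the stem is a high vowel (*ikzu*, *bezi*, *owdu*); -a when the last vowel of the stem is a non-high vowel (*via*, *zise*, *ebo*).
*zehi*: last vowel = /i/, a high vowel → -uv → *zehiuv*.
Since the last vowel of *depe* is /e/ (a non-high vowel), it takes -a, giving *depea*.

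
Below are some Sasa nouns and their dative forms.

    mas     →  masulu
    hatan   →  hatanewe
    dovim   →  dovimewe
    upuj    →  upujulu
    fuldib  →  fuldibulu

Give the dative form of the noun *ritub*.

ritubulu

The suffix is conditioned by the final consonant: -ewe when the stem ends in a nasal (*hatan*, *dovim*); -ulu when the stem ends in a non-nasal consonant (*mas*, *upuj*, *fuldib*).
*ritub*: final consonant = /b/, non-nasal → -ulu → *ritubulu*.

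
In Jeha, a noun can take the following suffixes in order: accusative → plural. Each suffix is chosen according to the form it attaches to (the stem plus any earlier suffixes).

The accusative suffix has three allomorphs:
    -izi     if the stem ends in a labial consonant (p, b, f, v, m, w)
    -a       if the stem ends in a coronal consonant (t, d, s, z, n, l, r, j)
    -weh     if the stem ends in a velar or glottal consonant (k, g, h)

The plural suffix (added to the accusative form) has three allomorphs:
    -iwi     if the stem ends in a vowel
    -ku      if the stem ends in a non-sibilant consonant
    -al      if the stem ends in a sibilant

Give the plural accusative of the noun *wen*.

*wen* — final consonant /n/ (coronal) → -a → *wena*.
Since the final sound of the accusative form *wena* is /a/ (a vowel), it takes -iwi, giving *wenaiwi*.

wenaiwi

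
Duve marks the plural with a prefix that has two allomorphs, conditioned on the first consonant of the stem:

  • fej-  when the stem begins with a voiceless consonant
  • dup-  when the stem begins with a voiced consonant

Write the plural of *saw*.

*saw* — first consonant /s/ (voiceless) → fej- → *fejsaw*.

fejsaw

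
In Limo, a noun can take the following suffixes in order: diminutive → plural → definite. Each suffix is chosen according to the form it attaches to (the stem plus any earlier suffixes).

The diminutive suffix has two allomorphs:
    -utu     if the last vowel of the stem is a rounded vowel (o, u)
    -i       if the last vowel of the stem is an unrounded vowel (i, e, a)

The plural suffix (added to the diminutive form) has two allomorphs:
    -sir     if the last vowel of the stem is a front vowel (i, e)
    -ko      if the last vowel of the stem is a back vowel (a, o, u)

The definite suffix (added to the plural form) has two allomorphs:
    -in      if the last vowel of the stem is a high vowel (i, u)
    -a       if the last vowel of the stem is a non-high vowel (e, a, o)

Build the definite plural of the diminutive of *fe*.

*fe*: last vowel = /e/, an unrounded vowel → -i → *fei*.
The diminutive form *fei* — last vowel /i/ (a front vowel) → -sir → *feisir*.
The plural form *feisir*: last vowel = /i/, a high vowel → -in → *feisirin*.

feisirin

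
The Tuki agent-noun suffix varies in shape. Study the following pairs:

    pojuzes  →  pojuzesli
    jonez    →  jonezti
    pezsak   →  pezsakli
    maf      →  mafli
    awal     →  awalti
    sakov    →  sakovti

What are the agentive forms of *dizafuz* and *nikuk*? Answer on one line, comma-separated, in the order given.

Looking at the final consonant of each stem: -li when the stem ends in a voiceless consonant (*pojuzes*, *pezsak*, *maf*); -ti when the stem ends in a voiced consonant (*jonez*, *awal*, *sakov*).
The final consonant of *dizafuz* is /z/, which is voiced, so the suffix is -ti, giving *dizafuzti*.
*nikuk* — final consonant /k/ (voiceless) → -li → *nikukli*.

dizafuzti, nikukli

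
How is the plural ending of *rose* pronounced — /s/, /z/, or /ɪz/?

The stem *rose* ends in a sibilant (/s, z, ʃ, ʒ, tʃ, dʒ/).
The plural suffix surfaces as /ɪz/ after sibilants, /s/ after other voiceless consonants, and /z/ after other voiced sounds.
So the plural -s on *rose* is pronounced /ɪz/.

/ɪz/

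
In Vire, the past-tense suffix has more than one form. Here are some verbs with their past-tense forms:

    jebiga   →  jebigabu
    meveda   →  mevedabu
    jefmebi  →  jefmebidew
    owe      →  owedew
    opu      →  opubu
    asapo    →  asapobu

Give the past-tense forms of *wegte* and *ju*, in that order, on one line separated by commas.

The alternation tracks the last vowel of the stem — -dew when the last vowel of the stem is a front vowel (*jefmebi*, *owe*); -bu when the last vowel of the stem is a back vowel (*jebiga*, *meveda*, *opu*, *asapo*).
The last vowel of *wegte* is /e/, which is a front vowel, so the suffix is -dew, giving *wegtedew*.
The last vowel of *ju* is /u/, which is a back vowel, so the suffix is -bu, giving *jubu*.

wegtedew, jubu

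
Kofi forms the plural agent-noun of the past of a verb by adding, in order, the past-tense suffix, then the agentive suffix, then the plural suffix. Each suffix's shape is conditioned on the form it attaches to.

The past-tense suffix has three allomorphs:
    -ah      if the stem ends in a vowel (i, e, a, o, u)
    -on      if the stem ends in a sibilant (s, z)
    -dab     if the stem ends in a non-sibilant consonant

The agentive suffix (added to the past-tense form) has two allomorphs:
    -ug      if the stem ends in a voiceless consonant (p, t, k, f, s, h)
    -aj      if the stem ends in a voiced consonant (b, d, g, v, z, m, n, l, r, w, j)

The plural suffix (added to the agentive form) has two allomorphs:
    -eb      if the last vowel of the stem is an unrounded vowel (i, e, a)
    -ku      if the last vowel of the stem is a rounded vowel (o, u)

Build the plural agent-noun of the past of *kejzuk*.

kejzukdabajeb

Since the final sound of *kejzuk* is /k/ (a non-sibilant consonant), it takes -dab, giving *kejzukdab*.
The final consonant of the past-tense form *kejzukdab* is /b/, which is voiced, so the agentive suffix is -aj, giving *kejzukdabaj*.
Since the last vowel of the agentive form *kejzukdabaj* is /a/ (an unrounded vowel), it takes -eb, giving *kejzukdabajeb*.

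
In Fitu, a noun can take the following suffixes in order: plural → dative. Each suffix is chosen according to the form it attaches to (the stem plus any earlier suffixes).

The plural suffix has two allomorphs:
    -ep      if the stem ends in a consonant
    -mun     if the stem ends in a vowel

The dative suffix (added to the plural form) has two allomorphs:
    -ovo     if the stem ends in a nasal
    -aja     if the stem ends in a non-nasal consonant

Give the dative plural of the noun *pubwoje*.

pubwojemunovo

*pubwoje*: final sound = /e/, a vowel → -mun → *pubwojemun*.
Since the final consonant of the plural form *pubwojemun* is /n/ (a nasal), it takes -ovo, giving *pubwojemunovo*.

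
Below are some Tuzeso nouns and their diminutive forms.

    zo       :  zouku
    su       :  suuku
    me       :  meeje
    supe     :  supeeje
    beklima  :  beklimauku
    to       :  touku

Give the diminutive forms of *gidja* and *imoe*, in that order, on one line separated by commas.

The alternation tracks the last vowel of the stem — -eje when the last vowel of the stem is a front vowel (*me*, *supe*); -uku when the last vowel of the stem is a back vowel (*zo*, *su*, *beklima*, *to*).
Since the last vowel of *gidja* is /a/ (a back vowel), it takes -uku, giving *gidjauku*.
*imoe* — last vowel /e/ (a front vowel) → -eje → *imoeeje*.

gidjauku, imoeeje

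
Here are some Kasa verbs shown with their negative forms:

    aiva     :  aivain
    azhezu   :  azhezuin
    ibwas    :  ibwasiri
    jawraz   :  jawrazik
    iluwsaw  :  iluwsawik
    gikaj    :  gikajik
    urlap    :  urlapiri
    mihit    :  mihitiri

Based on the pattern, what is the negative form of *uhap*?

uhapiri

The alternation tracks the final sound of the stem — -iri when the stem ends in a voiceless consonant (*ibwas*, *urlap*, *mihit*); -ik when the stem ends in a voiced consonant (*jawraz*, *iluwsaw*, *gikaj*); -in when the stem ends in a vowel (*aiva*, *azhezu*).
Since the final sound of *uhap* is /p/ (a voiceless consonant), it takes -iri, giving *uhapiri*.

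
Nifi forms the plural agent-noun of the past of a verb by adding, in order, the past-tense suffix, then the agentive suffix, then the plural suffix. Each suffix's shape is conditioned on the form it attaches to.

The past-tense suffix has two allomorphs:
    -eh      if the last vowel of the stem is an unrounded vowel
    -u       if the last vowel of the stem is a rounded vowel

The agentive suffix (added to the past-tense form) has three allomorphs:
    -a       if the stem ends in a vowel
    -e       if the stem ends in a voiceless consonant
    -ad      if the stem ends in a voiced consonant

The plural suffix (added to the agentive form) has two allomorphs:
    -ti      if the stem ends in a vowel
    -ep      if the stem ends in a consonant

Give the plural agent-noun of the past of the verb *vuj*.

vujuati

The last vowel of *vuj* is /u/, which is a rounded vowel, so the past-tense suffix is -u, giving *vuju*.
The past-tense form *vuju* — final sound /u/ (a vowel) → -a → *vujua*.
The agentive form *vujua*: final sound = /a/, a vowel → -ti → *vujuati*.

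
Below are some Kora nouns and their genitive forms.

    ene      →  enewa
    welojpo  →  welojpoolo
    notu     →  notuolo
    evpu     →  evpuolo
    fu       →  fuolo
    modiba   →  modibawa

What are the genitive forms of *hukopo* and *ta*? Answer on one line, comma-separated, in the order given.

hukopoolo, tawa

The suffix is conditioned by the last vowel: -olo when the last vowel of the stem is a rounded vowel (*welojpo*, *notu*, *evpu*, *fu*); -wa when the last vowel of the stem is an unrounded vowel (*ene*, *modiba*).
*hukopo* — last vowel /o/ (a rounded vowel) → -olo → *hukopoolo*.
The last vowel of *ta* is /a/, which is an unrounded vowel, so the suffix is -wa, giving *tawa*.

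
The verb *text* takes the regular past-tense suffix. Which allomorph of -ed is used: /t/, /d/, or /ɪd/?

The stem *text* ends in /t/ or /d/.
The -ed suffix is realized as /ɪd/ after /t, d/; as /t/ after other voiceless consonants; and as /d/ after other voiced sounds.
So -ed on *text* is pronounced /ɪd/.

/ɪd/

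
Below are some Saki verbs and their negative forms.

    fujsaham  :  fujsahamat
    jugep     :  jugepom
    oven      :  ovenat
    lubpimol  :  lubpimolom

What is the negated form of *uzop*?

uzopom

The suffix is conditioned by the final consonant: -at when the stem ends in a nasal (*fujsaham*, *oven*); -om when the stem ends in a non-nasal consonant (*jugep*, *lubpimol*).
The final consonant of *uzop* is /p/, which is non-nasal, so the suffix is -om, giving *uzopom*.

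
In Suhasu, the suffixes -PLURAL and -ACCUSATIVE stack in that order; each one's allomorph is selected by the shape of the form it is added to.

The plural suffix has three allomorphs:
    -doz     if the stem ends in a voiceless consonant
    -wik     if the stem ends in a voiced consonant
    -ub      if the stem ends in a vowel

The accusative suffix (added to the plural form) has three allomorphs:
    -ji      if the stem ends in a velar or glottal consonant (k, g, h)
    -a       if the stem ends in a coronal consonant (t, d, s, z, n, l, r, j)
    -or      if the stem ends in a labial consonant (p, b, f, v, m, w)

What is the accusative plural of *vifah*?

Since the final sound of *vifah* is /h/ (a voiceless consonant), it takes -doz, giving *vifahdoz*.
Since the final consonant of the plural form *vifahdoz* is /z/ (coronal), it takes -a, giving *vifahdoza*.

vifahdoza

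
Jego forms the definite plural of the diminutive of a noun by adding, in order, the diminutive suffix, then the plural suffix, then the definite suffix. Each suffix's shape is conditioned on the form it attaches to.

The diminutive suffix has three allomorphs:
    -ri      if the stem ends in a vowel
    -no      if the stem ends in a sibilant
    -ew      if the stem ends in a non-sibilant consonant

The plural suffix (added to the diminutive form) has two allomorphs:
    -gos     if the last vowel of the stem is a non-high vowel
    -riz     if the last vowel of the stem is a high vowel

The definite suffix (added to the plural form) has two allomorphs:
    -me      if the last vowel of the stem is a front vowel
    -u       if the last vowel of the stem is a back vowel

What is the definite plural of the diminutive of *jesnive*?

jesniveririzme

*jesnive* — final sound /e/ (a vowel) → -ri → *jesniveri*.
The diminutive form *jesniveri*: last vowel = /i/, a high vowel → -riz → *jesniveririz*.
Since the last vowel of the plural form *jesniveririz* is /i/ (a front vowel), it takes -me, giving *jesniveririzme*.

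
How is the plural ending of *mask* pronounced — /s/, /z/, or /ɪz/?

The stem *mask* ends in a voiceless non-sibilant consonant.
The plural suffix surfaces as /ɪz/ after sibilants, /s/ after other voiceless consonants, and /z/ after other voiced sounds.
So the plural -s on *mask* is pronounced /s/.

/s/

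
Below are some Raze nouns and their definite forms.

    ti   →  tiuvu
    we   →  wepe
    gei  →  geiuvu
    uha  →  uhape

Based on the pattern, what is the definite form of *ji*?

jiuvu

The pattern is height harmony: -uvu when the last vowel of the stem is a high vowel (*ti*, *gei*); -pe when the last vowel of the stem is a non-high vowel (*we*, *uha*).
The last vowel of *ji* is /i/, which is a high vowel, so the suffix is -uvu, giving *jiuvu*.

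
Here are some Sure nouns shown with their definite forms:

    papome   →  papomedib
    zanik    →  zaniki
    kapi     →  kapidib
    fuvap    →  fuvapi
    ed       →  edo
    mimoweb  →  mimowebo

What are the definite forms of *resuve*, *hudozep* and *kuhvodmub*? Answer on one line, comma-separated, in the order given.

The suffix is conditioned by the final sound: -i when the stem ends in a voiceless consonant (*zanik*, *fuvap*); -o when the stem ends in a voiced consonant (*ed*, *mimoweb*); -dib when the stem ends in a vowel (*papome*, *kapi*).
Since the final sound of *resuve* is /e/ (a vowel), it takes -dib, giving *resuvedib*.
*hudozep*: final sound = /p/, a voiceless consonant → -i → *hudozepi*.
The final sound of *kuhvodmub* is /b/, which is a voiced consonant, so the suffix is -o, giving *kuhvodmubo*.

resuvedib, hudozepi, kuhvodmubo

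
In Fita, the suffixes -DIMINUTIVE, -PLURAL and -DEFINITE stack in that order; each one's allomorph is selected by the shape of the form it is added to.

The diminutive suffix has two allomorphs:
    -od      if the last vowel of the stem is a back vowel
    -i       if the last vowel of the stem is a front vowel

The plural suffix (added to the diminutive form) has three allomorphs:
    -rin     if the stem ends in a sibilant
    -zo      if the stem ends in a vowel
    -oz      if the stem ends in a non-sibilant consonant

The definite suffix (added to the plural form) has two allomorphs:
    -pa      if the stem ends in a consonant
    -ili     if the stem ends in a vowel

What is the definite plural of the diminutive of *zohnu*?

zohnuodozpa

Since the last vowel of *zohnu* is /u/ (a back vowel), it takes -od, giving *zohnuod*.
Since the final sound of the diminutive form *zohnuod* is /d/ (a non-sibilant consonant), it takes -oz, giving *zohnuodoz*.
The plural form *zohnuodoz*: final sound = /z/, a consonant → -pa → *zohnuodozpa*.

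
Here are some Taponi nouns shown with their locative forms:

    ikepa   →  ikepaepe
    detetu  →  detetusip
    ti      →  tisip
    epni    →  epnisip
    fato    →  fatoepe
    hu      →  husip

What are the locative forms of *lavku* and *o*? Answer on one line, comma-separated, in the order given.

lavkusip, oepe

The alternation tracks the last vowel of the stem — -sip when the last vowel of the stem is a high vowel (*detetu*, *ti*, *epni*, *hu*); -epe when the last vowel of the stem is a non-high vowel (*ikepa*, *fato*).
Since the last vowel of *lavku* is /u/ (a high vowel), it takes -sip, giving *lavkusip*.
Since the last vowel of *o* is /o/ (a non-high vowel), it takes -epe, giving *oepe*.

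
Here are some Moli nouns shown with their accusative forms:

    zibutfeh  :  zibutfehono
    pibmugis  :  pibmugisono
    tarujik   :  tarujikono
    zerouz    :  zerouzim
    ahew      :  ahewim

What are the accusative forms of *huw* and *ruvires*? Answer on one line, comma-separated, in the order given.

The pattern is voicing of the final consonant: -ono when the stem ends in a voiceless consonant (*zibutfeh*, *pibmugis*, *tarujik*); -im when the stem ends in a voiced consonant (*zerouz*, *ahew*).
*huw*: final consonant = /w/, voiced → -im → *huwim*.
*ruvires* — final consonant /s/ (voiceless) → -ono → *ruviresono*.

huwim, ruviresono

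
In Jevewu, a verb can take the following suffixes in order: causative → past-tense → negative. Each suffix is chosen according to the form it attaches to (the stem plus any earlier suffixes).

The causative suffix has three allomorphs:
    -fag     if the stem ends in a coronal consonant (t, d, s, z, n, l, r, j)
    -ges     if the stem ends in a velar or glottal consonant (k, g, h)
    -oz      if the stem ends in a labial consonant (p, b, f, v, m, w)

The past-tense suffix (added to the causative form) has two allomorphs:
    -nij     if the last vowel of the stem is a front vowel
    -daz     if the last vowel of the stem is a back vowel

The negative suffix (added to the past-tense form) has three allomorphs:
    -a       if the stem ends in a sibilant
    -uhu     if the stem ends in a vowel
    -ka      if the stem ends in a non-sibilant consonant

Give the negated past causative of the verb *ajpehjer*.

ajpehjerfagdaza

*ajpehjer* — final consonant /r/ (coronal) → -fag → *ajpehjerfag*.
The causative form *ajpehjerfag* — last vowel /a/ (a back vowel) → -daz → *ajpehjerfagdaz*.
The final sound of the past-tense form *ajpehjerfagdaz* is /z/, which is a sibilant, so the negative suffix is -a, giving *ajpehjerfagdaza*.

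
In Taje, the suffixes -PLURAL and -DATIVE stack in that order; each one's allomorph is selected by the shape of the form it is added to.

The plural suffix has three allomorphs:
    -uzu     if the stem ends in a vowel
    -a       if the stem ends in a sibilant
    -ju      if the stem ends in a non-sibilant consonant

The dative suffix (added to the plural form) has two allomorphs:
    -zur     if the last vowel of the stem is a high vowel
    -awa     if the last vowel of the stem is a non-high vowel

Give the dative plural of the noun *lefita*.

*lefita* — final sound /a/ (a vowel) → -uzu → *lefitauzu*.
The plural form *lefitauzu* — last vowel /u/ (a high vowel) → -zur → *lefitauzuzur*.

lefitauzuzur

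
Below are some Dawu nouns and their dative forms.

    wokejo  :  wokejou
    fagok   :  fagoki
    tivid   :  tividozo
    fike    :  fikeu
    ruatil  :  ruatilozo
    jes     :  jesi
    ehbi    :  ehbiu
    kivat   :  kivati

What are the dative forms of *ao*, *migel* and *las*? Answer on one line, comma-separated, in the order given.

aou, migelozo, lasi

The alternation tracks the final sound of the stem — -i when the stem ends in a voiceless consonant (*fagok*, *jes*, *kivat*); -ozo when the stem ends in a voiced consonant (*tivid*, *ruatil*); -u when the stem ends in a vowel (*wokejo*, *fike*, *ehbi*).
*ao*: final sound = /o/, a vowel → -u → *aou*.
The final sound of *migel* is /l/, which is a voiced consonant, so the suffix is -ozo, giving *migelozo*.
*las*: final sound = /s/, a voiceless consonant → -i → *lasi*.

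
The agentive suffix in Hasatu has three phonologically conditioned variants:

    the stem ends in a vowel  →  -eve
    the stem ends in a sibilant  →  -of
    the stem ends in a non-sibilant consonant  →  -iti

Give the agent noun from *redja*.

redjaeve

*redja*: final sound = /a/, a vowel → -eve → *redjaeve*.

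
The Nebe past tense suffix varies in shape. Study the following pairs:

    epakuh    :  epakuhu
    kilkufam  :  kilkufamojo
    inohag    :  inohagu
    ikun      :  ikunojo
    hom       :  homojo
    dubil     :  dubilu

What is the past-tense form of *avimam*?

The suffix is conditioned by the final consonant: -ojo when the stem ends in a nasal (*kilkufam*, *ikun*, *hom*); -u when the stem ends in a non-nasal consonant (*epakuh*, *inohag*, *dubil*).
*avimam* — final consonant /m/ (a nasal) → -ojo → *avimamojo*.

avimamojo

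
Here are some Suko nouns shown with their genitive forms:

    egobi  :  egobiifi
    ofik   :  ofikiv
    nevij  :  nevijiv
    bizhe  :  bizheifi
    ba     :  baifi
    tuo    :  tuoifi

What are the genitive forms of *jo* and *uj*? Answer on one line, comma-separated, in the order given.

The suffix is conditioned by the final sound: -iv when the stem ends in a consonant (*ofik*, *nevij*); -ifi when the stem ends in a vowel (*egobi*, *bizhe*, *ba*, *tuo*).
*jo*: final sound = /o/, a vowel → -ifi → *joifi*.
Since the final sound of *uj* is /j/ (a consonant), it takes -iv, giving *ujiv*.

joifi, ujiv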